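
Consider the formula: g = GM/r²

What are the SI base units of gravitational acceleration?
Units of each symbol in g = GM/r²:
  G (gravitational constant): m³/(kg·s²)
  M (mass): kg
  r (distance): m  → to the power 2 in the denominator, contributes 1/m²

Multiplying the contributions: [m³/(kg·s²)] · [kg] · [1/m²]
Adding exponents of each base unit: m: 1, s: -2
SI base units of gravitational acceleration: m/s²

Answer: m/s²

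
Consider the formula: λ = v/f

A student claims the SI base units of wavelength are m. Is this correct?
Units of each symbol in λ = v/f:
  v (wave speed): m/s
  f (frequency): 1/s  → in the denominator, contributes s

Multiplying the contributions: [m/s] · [s]
Adding exponents of each base unit: m: 1
SI base units of wavelength: m

The claimed units m match the derived units, so the claim is correct.

Answer: Yes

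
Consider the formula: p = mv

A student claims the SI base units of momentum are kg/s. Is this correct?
Units of each symbol in p = mv:
  m (mass): kg
  v (velocity): m/s

Multiplying the contributions: [kg] · [m/s]
Adding exponents of each base unit: kg: 1, m: 1, s: -1
SI base units of momentum: kg·m/s

The claimed units kg/s (exponents kg: 1, s: -1) do not match the derived units kg·m/s (exponents kg: 1, m: 1, s: -1), so the claim is incorrect.

Answer: No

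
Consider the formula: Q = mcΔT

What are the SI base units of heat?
Units of each symbol in Q = mcΔT:
  m (mass): kg
  c (specific heat capacity, in J/(kg·K)): m²/(s²·K)
  ΔT (temperature change): K

Multiplying the contributions: [kg] · [m²/(s²·K)] · [K]
Adding exponents of each base unit: kg: 1, m: 2, s: -2
SI base units of heat: kg·m²/s²

Answer: kg·m²/s²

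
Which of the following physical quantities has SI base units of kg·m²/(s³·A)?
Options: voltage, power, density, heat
Checking the SI base units of each option:
  voltage (V = IR): kg·m²/(s³·A)  ✓ matches
  power (P = W/t): kg·m²/s³  ✗
  density (ρ = m/V): kg/m³  ✗
  heat (Q = mcΔT): kg·m²/s²  ✗

Only voltage has units kg·m²/(s³·A).

Answer: voltage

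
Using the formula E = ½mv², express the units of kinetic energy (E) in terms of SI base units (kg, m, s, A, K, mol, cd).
Units of each symbol in E = ½mv²:
  m (mass): kg
  v (speed): m/s  → to the power 2, contributes m²/s²
  The factor ½ is dimensionless.

Multiplying the contributions: [kg] · [m²/s²]
Adding exponents of each base unit: kg: 1, m: 2, s: -2
SI base units of kinetic energy: kg·m²/s²

Answer: kg·m²/s²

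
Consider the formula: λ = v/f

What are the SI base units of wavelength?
Units of each symbol in λ = v/f:
  v (wave speed): m/s
  f (frequency): 1/s  → in the denominator, contributes s

Multiplying the contributions: [m/s] · [s]
Adding exponents of each base unit: m: 1
SI base units of wavelength: m

Answer: m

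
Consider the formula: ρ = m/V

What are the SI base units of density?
Units of each symbol in ρ = m/V:
  m (mass): kg
  V (volume): m³  → in the denominator, contributes 1/m³

Multiplying the contributions: [kg] · [1/m³]
Adding exponents of each base unit: kg: 1, m: -3
SI base units of density: kg/m³

Answer: kg/m³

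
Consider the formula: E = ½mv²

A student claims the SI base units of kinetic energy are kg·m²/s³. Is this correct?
Units of each symbol in E = ½mv²:
  m (mass): kg
  v (speed): m/s  → to the power 2, contributes m²/s²
  The factor ½ is dimensionless.

Multiplying the contributions: [kg] · [m²/s²]
Adding exponents of each base unit: kg: 1, m: 2, s: -2
SI base units of kinetic energy: kg·m²/s²

The claimed units kg·m²/s³ (exponents kg: 1, m: 2, s: -3) do not match the derived units kg·m²/s² (exponents kg: 1, m: 2, s: -2), so the claim is incorrect.

Answer: No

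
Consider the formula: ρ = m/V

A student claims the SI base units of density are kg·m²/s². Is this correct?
Units of each symbol in ρ = m/V:
  m (mass): kg
  V (volume): m³  → in the denominator, contributes 1/m³

Multiplying the contributions: [kg] · [1/m³]
Adding exponents of each base unit: kg: 1, m: -3
SI base units of density: kg/m³

The claimed units kg·m²/s² (exponents kg: 1, m: 2, s: -2) do not match the derived units kg/m³ (exponents kg: 1, m: -3), so the claim is incorrect.

Answer: No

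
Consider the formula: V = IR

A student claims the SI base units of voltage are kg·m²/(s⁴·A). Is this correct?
Units of each symbol in V = IR:
  I (current): A
  R (resistance, in ohms): kg·m²/(s³·A²)

Multiplying the contributions: [A] · [kg·m²/(s³·A²)]
Adding exponents of each base unit: kg: 1, m: 2, s: -3, A: -1
SI base units of voltage: kg·m²/(s³·A)

The claimed units kg·m²/(s⁴·A) (exponents kg: 1, m: 2, s: -4, A: -1) do not match the derived units kg·m²/(s³·A) (exponents kg: 1, m: 2, s: -3, A: -1), so the claim is incorrect.

Answer: No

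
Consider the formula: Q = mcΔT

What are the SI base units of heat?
Units of each symbol in Q = mcΔT:
  m (mass): kg
  c (specific heat capacity, in J/(kg·K)): m²/(s²·K)
  ΔT (temperature change): K

Multiplying the contributions: [kg] · [m²/(s²·K)] · [K]
Adding exponents of each base unit: kg: 1, m: 2, s: -2
SI base units of heat: kg·m²/s²

Answer: kg·m²/s²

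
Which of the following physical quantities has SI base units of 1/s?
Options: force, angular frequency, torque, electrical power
Checking the SI base units of each option:
  force (F = ma): kg·m/s²  ✗
  angular frequency (ω = 2πf): 1/s  ✓ matches
  torque (τ = Fr): kg·m²/s²  ✗
  electrical power (P = IV): kg·m²/s³  ✗

Only angular frequency has units 1/s.

Answer: angular frequency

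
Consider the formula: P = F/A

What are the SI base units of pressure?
Units of each symbol in P = F/A:
  F (force): kg·m/s²
  A (area): m²  → in the denominator, contributes 1/m²

Multiplying the contributions: [kg·m/s²] · [1/m²]
Adding exponents of each base unit: kg: 1, m: -1, s: -2
SI base units of pressure: kg/(m·s²)

Answer: kg/(m·s²)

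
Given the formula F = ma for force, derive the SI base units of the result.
Units of each symbol in F = ma:
  m (mass): kg
  a (acceleration): m/s²

Multiplying the contributions: [kg] · [m/s²]
Adding exponents of each base unit: kg: 1, m: 1, s: -2
SI base units of force: kg·m/s²

Answer: kg·m/s²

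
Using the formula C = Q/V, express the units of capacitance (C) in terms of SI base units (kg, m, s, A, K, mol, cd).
Units of each symbol in C = Q/V:
  Q (charge, in coulombs): s·A
  V (voltage, in volts): kg·m²/(s³·A)  → in the denominator, contributes s³·A/(kg·m²)

Multiplying the contributions: [s·A] · [s³·A/(kg·m²)]
Adding exponents of each base unit: kg: -1, m: -2, s: 4, A: 2
SI base units of capacitance: s⁴·A²/(kg·m²)

Answer: s⁴·A²/(kg·m²)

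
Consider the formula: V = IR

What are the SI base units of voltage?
Units of each symbol in V = IR:
  I (current): A
  R (resistance, in ohms): kg·m²/(s³·A²)

Multiplying the contributions: [A] · [kg·m²/(s³·A²)]
Adding exponents of each base unit: kg: 1, m: 2, s: -3, A: -1
SI base units of voltage: kg·m²/(s³·A)

Answer: kg·m²/(s³·A)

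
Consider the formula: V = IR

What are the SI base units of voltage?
Units of each symbol in V = IR:
  I (current): A
  R (resistance, in ohms): kg·m²/(s³·A²)

Multiplying the contributions: [A] · [kg·m²/(s³·A²)]
Adding exponents of each base unit: kg: 1, m: 2, s: -3, A: -1
SI base units of voltage: kg·m²/(s³·A)

Answer: kg·m²/(s³·A)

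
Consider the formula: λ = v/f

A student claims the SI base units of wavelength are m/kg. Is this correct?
Units of each symbol in λ = v/f:
  v (wave speed): m/s
  f (frequency): 1/s  → in the denominator, contributes s

Multiplying the contributions: [m/s] · [s]
Adding exponents of each base unit: m: 1
SI base units of wavelength: m

The claimed units m/kg (exponents kg: -1, m: 1) do not match the derived units m (exponents m: 1), so the claim is incorrect.

Answer: No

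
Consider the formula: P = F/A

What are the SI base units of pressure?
Units of each symbol in P = F/A:
  F (force): kg·m/s²
  A (area): m²  → in the denominator, contributes 1/m²

Multiplying the contributions: [kg·m/s²] · [1/m²]
Adding exponents of each base unit: kg: 1, m: -1, s: -2
SI base units of pressure: kg/(m·s²)

Answer: kg/(m·s²)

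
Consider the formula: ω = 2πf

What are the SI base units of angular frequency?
Units of each symbol in ω = 2πf:
  f (frequency): 1/s
  The factor 2π is dimensionless.

Multiplying the contributions: [1/s]
Adding exponents of each base unit: s: -1
SI base units of angular frequency: 1/s

Answer: 1/s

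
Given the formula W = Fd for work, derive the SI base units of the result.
Units of each symbol in W = Fd:
  F (force): kg·m/s²
  d (displacement): m

Multiplying the contributions: [kg·m/s²] · [m]
Adding exponents of each base unit: kg: 1, m: 2, s: -2
SI base units of work: kg·m²/s²

Answer: kg·m²/s²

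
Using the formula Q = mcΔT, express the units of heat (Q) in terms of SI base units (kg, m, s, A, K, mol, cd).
Units of each symbol in Q = mcΔT:
  m (mass): kg
  c (specific heat capacity, in J/(kg·K)): m²/(s²·K)
  ΔT (temperature change): K

Multiplying the contributions: [kg] · [m²/(s²·K)] · [K]
Adding exponents of each base unit: kg: 1, m: 2, s: -2
SI base units of heat: kg·m²/s²

Answer: kg·m²/s²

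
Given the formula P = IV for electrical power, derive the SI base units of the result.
Units of each symbol in P = IV:
  I (current): A
  V (voltage, in volts): kg·m²/(s³·A)

Multiplying the contributions: [A] · [kg·m²/(s³·A)]
Adding exponents of each base unit: kg: 1, m: 2, s: -3
SI base units of electrical power: kg·m²/s³

Answer: kg·m²/s³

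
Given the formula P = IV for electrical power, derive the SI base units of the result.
Units of each symbol in P = IV:
  I (current): A
  V (voltage, in volts): kg·m²/(s³·A)

Multiplying the contributions: [A] · [kg·m²/(s³·A)]
Adding exponents of each base unit: kg: 1, m: 2, s: -3
SI base units of electrical power: kg·m²/s³

Answer: kg·m²/s³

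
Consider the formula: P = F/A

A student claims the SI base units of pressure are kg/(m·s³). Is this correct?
Units of each symbol in P = F/A:
  F (force): kg·m/s²
  A (area): m²  → in the denominator, contributes 1/m²

Multiplying the contributions: [kg·m/s²] · [1/m²]
Adding exponents of each base unit: kg: 1, m: -1, s: -2
SI base units of pressure: kg/(m·s²)

The claimed units kg/(m·s³) (exponents kg: 1, m: -1, s: -3) do not match the derived units kg/(m·s²) (exponents kg: 1, m: -1, s: -2), so the claim is incorrect.

Answer: No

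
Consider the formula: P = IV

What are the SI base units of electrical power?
Units of each symbol in P = IV:
  I (current): A
  V (voltage, in volts): kg·m²/(s³·A)

Multiplying the contributions: [A] · [kg·m²/(s³·A)]
Adding exponents of each base unit: kg: 1, m: 2, s: -3
SI base units of electrical power: kg·m²/s³

Answer: kg·m²/s³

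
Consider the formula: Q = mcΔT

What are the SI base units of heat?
Units of each symbol in Q = mcΔT:
  m (mass): kg
  c (specific heat capacity, in J/(kg·K)): m²/(s²·K)
  ΔT (temperature change): K

Multiplying the contributions: [kg] · [m²/(s²·K)] · [K]
Adding exponents of each base unit: kg: 1, m: 2, s: -2
SI base units of heat: kg·m²/s²

Answer: kg·m²/s²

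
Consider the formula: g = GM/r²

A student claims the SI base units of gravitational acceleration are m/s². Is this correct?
Units of each symbol in g = GM/r²:
  G (gravitational constant): m³/(kg·s²)
  M (mass): kg
  r (distance): m  → to the power 2 in the denominator, contributes 1/m²

Multiplying the contributions: [m³/(kg·s²)] · [kg] · [1/m²]
Adding exponents of each base unit: m: 1, s: -2
SI base units of gravitational acceleration: m/s²

The claimed units m/s² match the derived units, so the claim is correct.

Answer: Yes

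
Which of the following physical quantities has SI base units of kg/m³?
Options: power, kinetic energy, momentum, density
Checking the SI base units of each option:
  power (P = W/t): kg·m²/s³  ✗
  kinetic energy (E = ½mv²): kg·m²/s²  ✗
  momentum (p = mv): kg·m/s  ✗
  density (ρ = m/V): kg/m³  ✓ matches

Only density has units kg/m³.

Answer: density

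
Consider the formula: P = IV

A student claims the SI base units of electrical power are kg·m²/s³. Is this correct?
Units of each symbol in P = IV:
  I (current): A
  V (voltage, in volts): kg·m²/(s³·A)

Multiplying the contributions: [A] · [kg·m²/(s³·A)]
Adding exponents of each base unit: kg: 1, m: 2, s: -3
SI base units of electrical power: kg·m²/s³

The claimed units kg·m²/s³ match the derived units, so the claim is correct.

Answer: Yes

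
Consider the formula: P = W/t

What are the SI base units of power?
Units of each symbol in P = W/t:
  W (work): kg·m²/s²
  t (time): s  → in the denominator, contributes 1/s

Multiplying the contributions: [kg·m²/s²] · [1/s]
Adding exponents of each base unit: kg: 1, m: 2, s: -3
SI base units of power: kg·m²/s³

Answer: kg·m²/s³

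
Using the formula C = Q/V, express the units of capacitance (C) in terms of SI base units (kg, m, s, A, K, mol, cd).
Units of each symbol in C = Q/V:
  Q (charge, in coulombs): s·A
  V (voltage, in volts): kg·m²/(s³·A)  → in the denominator, contributes s³·A/(kg·m²)

Multiplying the contributions: [s·A] · [s³·A/(kg·m²)]
Adding exponents of each base unit: kg: -1, m: -2, s: 4, A: 2
SI base units of capacitance: s⁴·A²/(kg·m²)

Answer: s⁴·A²/(kg·m²)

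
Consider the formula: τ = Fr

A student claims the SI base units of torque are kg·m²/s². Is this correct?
Units of each symbol in τ = Fr:
  F (force): kg·m/s²
  r (lever arm): m

Multiplying the contributions: [kg·m/s²] · [m]
Adding exponents of each base unit: kg: 1, m: 2, s: -2
SI base units of torque: kg·m²/s²

The claimed units kg·m²/s² match the derived units, so the claim is correct.

Answer: Yes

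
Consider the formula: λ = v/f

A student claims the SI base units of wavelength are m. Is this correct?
Units of each symbol in λ = v/f:
  v (wave speed): m/s
  f (frequency): 1/s  → in the denominator, contributes s

Multiplying the contributions: [m/s] · [s]
Adding exponents of each base unit: m: 1
SI base units of wavelength: m

The claimed units m match the derived units, so the claim is correct.

Answer: Yes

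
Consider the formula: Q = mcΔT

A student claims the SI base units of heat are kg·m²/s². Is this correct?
Units of each symbol in Q = mcΔT:
  m (mass): kg
  c (specific heat capacity, in J/(kg·K)): m²/(s²·K)
  ΔT (temperature change): K

Multiplying the contributions: [kg] · [m²/(s²·K)] · [K]
Adding exponents of each base unit: kg: 1, m: 2, s: -2
SI base units of heat: kg·m²/s²

The claimed units kg·m²/s² match the derived units, so the claim is correct.

Answer: Yes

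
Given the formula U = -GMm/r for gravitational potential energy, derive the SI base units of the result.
Units of each symbol in U = -GMm/r:
  G (gravitational constant): m³/(kg·s²)
  M (mass): kg
  m (mass): kg
  r (distance): m  → in the denominator, contributes 1/m
  The minus sign does not affect the units.

Multiplying the contributions: [m³/(kg·s²)] · [kg] · [kg] · [1/m]
Adding exponents of each base unit: kg: 1, m: 2, s: -2
SI base units of gravitational potential energy: kg·m²/s²

Answer: kg·m²/s²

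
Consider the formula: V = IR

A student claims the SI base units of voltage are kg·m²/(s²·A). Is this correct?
Units of each symbol in V = IR:
  I (current): A
  R (resistance, in ohms): kg·m²/(s³·A²)

Multiplying the contributions: [A] · [kg·m²/(s³·A²)]
Adding exponents of each base unit: kg: 1, m: 2, s: -3, A: -1
SI base units of voltage: kg·m²/(s³·A)

The claimed units kg·m²/(s²·A) (exponents kg: 1, m: 2, s: -2, A: -1) do not match the derived units kg·m²/(s³·A) (exponents kg: 1, m: 2, s: -3, A: -1), so the claim is incorrect.

Answer: No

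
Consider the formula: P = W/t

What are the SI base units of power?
Units of each symbol in P = W/t:
  W (work): kg·m²/s²
  t (time): s  → in the denominator, contributes 1/s

Multiplying the contributions: [kg·m²/s²] · [1/s]
Adding exponents of each base unit: kg: 1, m: 2, s: -3
SI base units of power: kg·m²/s³

Answer: kg·m²/s³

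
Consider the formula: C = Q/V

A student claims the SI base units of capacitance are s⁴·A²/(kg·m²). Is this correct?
Units of each symbol in C = Q/V:
  Q (charge, in coulombs): s·A
  V (voltage, in volts): kg·m²/(s³·A)  → in the denominator, contributes s³·A/(kg·m²)

Multiplying the contributions: [s·A] · [s³·A/(kg·m²)]
Adding exponents of each base unit: kg: -1, m: -2, s: 4, A: 2
SI base units of capacitance: s⁴·A²/(kg·m²)

The claimed units s⁴·A²/(kg·m²) match the derived units, so the claim is correct.

Answer: Yes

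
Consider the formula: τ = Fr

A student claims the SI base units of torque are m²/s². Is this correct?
Units of each symbol in τ = Fr:
  F (force): kg·m/s²
  r (lever arm): m

Multiplying the contributions: [kg·m/s²] · [m]
Adding exponents of each base unit: kg: 1, m: 2, s: -2
SI base units of torque: kg·m²/s²

The claimed units m²/s² (exponents m: 2, s: -2) do not match the derived units kg·m²/s² (exponents kg: 1, m: 2, s: -2), so the claim is incorrect.

Answer: No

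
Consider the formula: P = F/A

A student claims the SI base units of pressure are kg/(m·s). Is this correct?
Units of each symbol in P = F/A:
  F (force): kg·m/s²
  A (area): m²  → in the denominator, contributes 1/m²

Multiplying the contributions: [kg·m/s²] · [1/m²]
Adding exponents of each base unit: kg: 1, m: -1, s: -2
SI base units of pressure: kg/(m·s²)

The claimed units kg/(m·s) (exponents kg: 1, m: -1, s: -1) do not match the derived units kg/(m·s²) (exponents kg: 1, m: -1, s: -2), so the claim is incorrect.

Answer: No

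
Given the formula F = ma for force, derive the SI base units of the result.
Units of each symbol in F = ma:
  m (mass): kg
  a (acceleration): m/s²

Multiplying the contributions: [kg] · [m/s²]
Adding exponents of each base unit: kg: 1, m: 1, s: -2
SI base units of force: kg·m/s²

Answer: kg·m/s²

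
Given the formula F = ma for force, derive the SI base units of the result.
Units of each symbol in F = ma:
  m (mass): kg
  a (acceleration): m/s²

Multiplying the contributions: [kg] · [m/s²]
Adding exponents of each base unit: kg: 1, m: 1, s: -2
SI base units of force: kg·m/s²

Answer: kg·m/s²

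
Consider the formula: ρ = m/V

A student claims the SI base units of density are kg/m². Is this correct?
Units of each symbol in ρ = m/V:
  m (mass): kg
  V (volume): m³  → in the denominator, contributes 1/m³

Multiplying the contributions: [kg] · [1/m³]
Adding exponents of each base unit: kg: 1, m: -3
SI base units of density: kg/m³

The claimed units kg/m² (exponents kg: 1, m: -2) do not match the derived units kg/m³ (exponents kg: 1, m: -3), so the claim is incorrect.

Answer: No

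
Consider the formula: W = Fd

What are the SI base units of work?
Units of each symbol in W = Fd:
  F (force): kg·m/s²
  d (displacement): m

Multiplying the contributions: [kg·m/s²] · [m]
Adding exponents of each base unit: kg: 1, m: 2, s: -2
SI base units of work: kg·m²/s²

Answer: kg·m²/s²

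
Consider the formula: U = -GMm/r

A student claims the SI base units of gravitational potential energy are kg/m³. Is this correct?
Units of each symbol in U = -GMm/r:
  G (gravitational constant): m³/(kg·s²)
  M (mass): kg
  m (mass): kg
  r (distance): m  → in the denominator, contributes 1/m
  The minus sign does not affect the units.

Multiplying the contributions: [m³/(kg·s²)] · [kg] · [kg] · [1/m]
Adding exponents of each base unit: kg: 1, m: 2, s: -2
SI base units of gravitational potential energy: kg·m²/s²

The claimed units kg/m³ (exponents kg: 1, m: -3) do not match the derived units kg·m²/s² (exponents kg: 1, m: 2, s: -2), so the claim is incorrect.

Answer: No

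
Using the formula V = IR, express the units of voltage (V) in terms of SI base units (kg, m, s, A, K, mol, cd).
Units of each symbol in V = IR:
  I (current): A
  R (resistance, in ohms): kg·m²/(s³·A²)

Multiplying the contributions: [A] · [kg·m²/(s³·A²)]
Adding exponents of each base unit: kg: 1, m: 2, s: -3, A: -1
SI base units of voltage: kg·m²/(s³·A)

Answer: kg·m²/(s³·A)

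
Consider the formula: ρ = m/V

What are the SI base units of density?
Units of each symbol in ρ = m/V:
  m (mass): kg
  V (volume): m³  → in the denominator, contributes 1/m³

Multiplying the contributions: [kg] · [1/m³]
Adding exponents of each base unit: kg: 1, m: -3
SI base units of density: kg/m³

Answer: kg/m³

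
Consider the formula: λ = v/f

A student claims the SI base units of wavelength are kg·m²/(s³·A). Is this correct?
Units of each symbol in λ = v/f:
  v (wave speed): m/s
  f (frequency): 1/s  → in the denominator, contributes s

Multiplying the contributions: [m/s] · [s]
Adding exponents of each base unit: m: 1
SI base units of wavelength: m

The claimed units kg·m²/(s³·A) (exponents kg: 1, m: 2, s: -3, A: -1) do not match the derived units m (exponents m: 1), so the claim is incorrect.

Answer: No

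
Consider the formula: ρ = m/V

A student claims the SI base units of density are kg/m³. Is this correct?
Units of each symbol in ρ = m/V:
  m (mass): kg
  V (volume): m³  → in the denominator, contributes 1/m³

Multiplying the contributions: [kg] · [1/m³]
Adding exponents of each base unit: kg: 1, m: -3
SI base units of density: kg/m³

The claimed units kg/m³ match the derived units, so the claim is correct.

Answer: Yes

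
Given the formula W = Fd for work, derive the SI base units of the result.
Units of each symbol in W = Fd:
  F (force): kg·m/s²
  d (displacement): m

Multiplying the contributions: [kg·m/s²] · [m]
Adding exponents of each base unit: kg: 1, m: 2, s: -2
SI base units of work: kg·m²/s²

Answer: kg·m²/s²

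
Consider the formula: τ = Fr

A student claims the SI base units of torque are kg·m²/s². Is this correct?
Units of each symbol in τ = Fr:
  F (force): kg·m/s²
  r (lever arm): m

Multiplying the contributions: [kg·m/s²] · [m]
Adding exponents of each base unit: kg: 1, m: 2, s: -2
SI base units of torque: kg·m²/s²

The claimed units kg·m²/s² match the derived units, so the claim is correct.

Answer: Yes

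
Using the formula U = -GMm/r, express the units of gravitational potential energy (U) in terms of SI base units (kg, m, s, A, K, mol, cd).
Units of each symbol in U = -GMm/r:
  G (gravitational constant): m³/(kg·s²)
  M (mass): kg
  m (mass): kg
  r (distance): m  → in the denominator, contributes 1/m
  The minus sign does not affect the units.

Multiplying the contributions: [m³/(kg·s²)] · [kg] · [kg] · [1/m]
Adding exponents of each base unit: kg: 1, m: 2, s: -2
SI base units of gravitational potential energy: kg·m²/s²

Answer: kg·m²/s²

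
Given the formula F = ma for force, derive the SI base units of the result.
Units of each symbol in F = ma:
  m (mass): kg
  a (acceleration): m/s²

Multiplying the contributions: [kg] · [m/s²]
Adding exponents of each base unit: kg: 1, m: 1, s: -2
SI base units of force: kg·m/s²

Answer: kg·m/s²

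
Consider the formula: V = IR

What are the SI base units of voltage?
Units of each symbol in V = IR:
  I (current): A
  R (resistance, in ohms): kg·m²/(s³·A²)

Multiplying the contributions: [A] · [kg·m²/(s³·A²)]
Adding exponents of each base unit: kg: 1, m: 2, s: -3, A: -1
SI base units of voltage: kg·m²/(s³·A)

Answer: kg·m²/(s³·A)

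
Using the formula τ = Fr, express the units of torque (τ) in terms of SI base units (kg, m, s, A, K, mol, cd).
Units of each symbol in τ = Fr:
  F (force): kg·m/s²
  r (lever arm): m

Multiplying the contributions: [kg·m/s²] · [m]
Adding exponents of each base unit: kg: 1, m: 2, s: -2
SI base units of torque: kg·m²/s²

Answer: kg·m²/s²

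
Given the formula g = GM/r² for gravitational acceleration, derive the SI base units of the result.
Units of each symbol in g = GM/r²:
  G (gravitational constant): m³/(kg·s²)
  M (mass): kg
  r (distance): m  → to the power 2 in the denominator, contributes 1/m²

Multiplying the contributions: [m³/(kg·s²)] · [kg] · [1/m²]
Adding exponents of each base unit: m: 1, s: -2
SI base units of gravitational acceleration: m/s²

Answer: m/s²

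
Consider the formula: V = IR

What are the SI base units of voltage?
Units of each symbol in V = IR:
  I (current): A
  R (resistance, in ohms): kg·m²/(s³·A²)

Multiplying the contributions: [A] · [kg·m²/(s³·A²)]
Adding exponents of each base unit: kg: 1, m: 2, s: -3, A: -1
SI base units of voltage: kg·m²/(s³·A)

Answer: kg·m²/(s³·A)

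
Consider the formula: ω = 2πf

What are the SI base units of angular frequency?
Units of each symbol in ω = 2πf:
  f (frequency): 1/s
  The factor 2π is dimensionless.

Multiplying the contributions: [1/s]
Adding exponents of each base unit: s: -1
SI base units of angular frequency: 1/s

Answer: 1/s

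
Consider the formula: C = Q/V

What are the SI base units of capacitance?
Units of each symbol in C = Q/V:
  Q (charge, in coulombs): s·A
  V (voltage, in volts): kg·m²/(s³·A)  → in the denominator, contributes s³·A/(kg·m²)

Multiplying the contributions: [s·A] · [s³·A/(kg·m²)]
Adding exponents of each base unit: kg: -1, m: -2, s: 4, A: 2
SI base units of capacitance: s⁴·A²/(kg·m²)

Answer: s⁴·A²/(kg·m²)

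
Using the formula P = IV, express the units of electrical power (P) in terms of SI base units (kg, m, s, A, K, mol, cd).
Units of each symbol in P = IV:
  I (current): A
  V (voltage, in volts): kg·m²/(s³·A)

Multiplying the contributions: [A] · [kg·m²/(s³·A)]
Adding exponents of each base unit: kg: 1, m: 2, s: -3
SI base units of electrical power: kg·m²/s³

Answer: kg·m²/s³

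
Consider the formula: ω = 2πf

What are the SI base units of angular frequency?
Units of each symbol in ω = 2πf:
  f (frequency): 1/s
  The factor 2π is dimensionless.

Multiplying the contributions: [1/s]
Adding exponents of each base unit: s: -1
SI base units of angular frequency: 1/s

Answer: 1/s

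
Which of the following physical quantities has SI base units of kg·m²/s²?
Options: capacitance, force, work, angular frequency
Checking the SI base units of each option:
  capacitance (C = Q/V): s⁴·A²/(kg·m²)  ✗
  force (F = ma): kg·m/s²  ✗
  work (W = Fd): kg·m²/s²  ✓ matches
  angular frequency (ω = 2πf): 1/s  ✗

Only work has units kg·m²/s².

Answer: work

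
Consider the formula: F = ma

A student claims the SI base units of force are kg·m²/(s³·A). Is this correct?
Units of each symbol in F = ma:
  m (mass): kg
  a (acceleration): m/s²

Multiplying the contributions: [kg] · [m/s²]
Adding exponents of each base unit: kg: 1, m: 1, s: -2
SI base units of force: kg·m/s²

The claimed units kg·m²/(s³·A) (exponents kg: 1, m: 2, s: -3, A: -1) do not match the derived units kg·m/s² (exponents kg: 1, m: 1, s: -2), so the claim is incorrect.

Answer: No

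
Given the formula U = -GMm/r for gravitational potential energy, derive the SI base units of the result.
Units of each symbol in U = -GMm/r:
  G (gravitational constant): m³/(kg·s²)
  M (mass): kg
  m (mass): kg
  r (distance): m  → in the denominator, contributes 1/m
  The minus sign does not affect the units.

Multiplying the contributions: [m³/(kg·s²)] · [kg] · [kg] · [1/m]
Adding exponents of each base unit: kg: 1, m: 2, s: -2
SI base units of gravitational potential energy: kg·m²/s²

Answer: kg·m²/s²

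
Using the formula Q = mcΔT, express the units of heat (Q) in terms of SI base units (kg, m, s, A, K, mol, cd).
Units of each symbol in Q = mcΔT:
  m (mass): kg
  c (specific heat capacity, in J/(kg·K)): m²/(s²·K)
  ΔT (temperature change): K

Multiplying the contributions: [kg] · [m²/(s²·K)] · [K]
Adding exponents of each base unit: kg: 1, m: 2, s: -2
SI base units of heat: kg·m²/s²

Answer: kg·m²/s²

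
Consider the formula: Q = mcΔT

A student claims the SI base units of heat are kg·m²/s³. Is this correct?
Units of each symbol in Q = mcΔT:
  m (mass): kg
  c (specific heat capacity, in J/(kg·K)): m²/(s²·K)
  ΔT (temperature change): K

Multiplying the contributions: [kg] · [m²/(s²·K)] · [K]
Adding exponents of each base unit: kg: 1, m: 2, s: -2
SI base units of heat: kg·m²/s²

The claimed units kg·m²/s³ (exponents kg: 1, m: 2, s: -3) do not match the derived units kg·m²/s² (exponents kg: 1, m: 2, s: -2), so the claim is incorrect.

Answer: No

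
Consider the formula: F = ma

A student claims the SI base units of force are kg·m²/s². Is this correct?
Units of each symbol in F = ma:
  m (mass): kg
  a (acceleration): m/s²

Multiplying the contributions: [kg] · [m/s²]
Adding exponents of each base unit: kg: 1, m: 1, s: -2
SI base units of force: kg·m/s²

The claimed units kg·m²/s² (exponents kg: 1, m: 2, s: -2) do not match the derived units kg·m/s² (exponents kg: 1, m: 1, s: -2), so the claim is incorrect.

Answer: No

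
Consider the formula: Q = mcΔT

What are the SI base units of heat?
Units of each symbol in Q = mcΔT:
  m (mass): kg
  c (specific heat capacity, in J/(kg·K)): m²/(s²·K)
  ΔT (temperature change): K

Multiplying the contributions: [kg] · [m²/(s²·K)] · [K]
Adding exponents of each base unit: kg: 1, m: 2, s: -2
SI base units of heat: kg·m²/s²

Answer: kg·m²/s²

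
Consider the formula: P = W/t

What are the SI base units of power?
Units of each symbol in P = W/t:
  W (work): kg·m²/s²
  t (time): s  → in the denominator, contributes 1/s

Multiplying the contributions: [kg·m²/s²] · [1/s]
Adding exponents of each base unit: kg: 1, m: 2, s: -3
SI base units of power: kg·m²/s³

Answer: kg·m²/s³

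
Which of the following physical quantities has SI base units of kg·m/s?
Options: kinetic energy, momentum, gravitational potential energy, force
Checking the SI base units of each option:
  kinetic energy (E = ½mv²): kg·m²/s²  ✗
  momentum (p = mv): kg·m/s  ✓ matches
  gravitational potential energy (U = -GMm/r): kg·m²/s²  ✗
  force (F = ma): kg·m/s²  ✗

Only momentum has units kg·m/s.

Answer: momentum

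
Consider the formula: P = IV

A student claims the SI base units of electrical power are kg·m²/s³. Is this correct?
Units of each symbol in P = IV:
  I (current): A
  V (voltage, in volts): kg·m²/(s³·A)

Multiplying the contributions: [A] · [kg·m²/(s³·A)]
Adding exponents of each base unit: kg: 1, m: 2, s: -3
SI base units of electrical power: kg·m²/s³

The claimed units kg·m²/s³ match the derived units, so the claim is correct.

Answer: Yes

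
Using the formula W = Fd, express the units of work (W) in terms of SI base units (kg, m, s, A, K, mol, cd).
Units of each symbol in W = Fd:
  F (force): kg·m/s²
  d (displacement): m

Multiplying the contributions: [kg·m/s²] · [m]
Adding exponents of each base unit: kg: 1, m: 2, s: -2
SI base units of work: kg·m²/s²

Answer: kg·m²/s²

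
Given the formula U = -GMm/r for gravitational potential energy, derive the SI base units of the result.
Units of each symbol in U = -GMm/r:
  G (gravitational constant): m³/(kg·s²)
  M (mass): kg
  m (mass): kg
  r (distance): m  → in the denominator, contributes 1/m
  The minus sign does not affect the units.

Multiplying the contributions: [m³/(kg·s²)] · [kg] · [kg] · [1/m]
Adding exponents of each base unit: kg: 1, m: 2, s: -2
SI base units of gravitational potential energy: kg·m²/s²

Answer: kg·m²/s²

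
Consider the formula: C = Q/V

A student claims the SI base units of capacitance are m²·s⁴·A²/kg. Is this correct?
Units of each symbol in C = Q/V:
  Q (charge, in coulombs): s·A
  V (voltage, in volts): kg·m²/(s³·A)  → in the denominator, contributes s³·A/(kg·m²)

Multiplying the contributions: [s·A] · [s³·A/(kg·m²)]
Adding exponents of each base unit: kg: -1, m: -2, s: 4, A: 2
SI base units of capacitance: s⁴·A²/(kg·m²)

The claimed units m²·s⁴·A²/kg (exponents kg: -1, m: 2, s: 4, A: 2) do not match the derived units s⁴·A²/(kg·m²) (exponents kg: -1, m: -2, s: 4, A: 2), so the claim is incorrect.

Answer: No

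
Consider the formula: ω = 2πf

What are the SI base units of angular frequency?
Units of each symbol in ω = 2πf:
  f (frequency): 1/s
  The factor 2π is dimensionless.

Multiplying the contributions: [1/s]
Adding exponents of each base unit: s: -1
SI base units of angular frequency: 1/s

Answer: 1/s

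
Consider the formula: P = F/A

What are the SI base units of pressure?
Units of each symbol in P = F/A:
  F (force): kg·m/s²
  A (area): m²  → in the denominator, contributes 1/m²

Multiplying the contributions: [kg·m/s²] · [1/m²]
Adding exponents of each base unit: kg: 1, m: -1, s: -2
SI base units of pressure: kg/(m·s²)

Answer: kg/(m·s²)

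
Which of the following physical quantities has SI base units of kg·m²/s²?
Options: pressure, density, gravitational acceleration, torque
Checking the SI base units of each option:
  pressure (P = F/A): kg/(m·s²)  ✗
  density (ρ = m/V): kg/m³  ✗
  gravitational acceleration (g = GM/r²): m/s²  ✗
  torque (τ = Fr): kg·m²/s²  ✓ matches

Only torque has units kg·m²/s².

Answer: torque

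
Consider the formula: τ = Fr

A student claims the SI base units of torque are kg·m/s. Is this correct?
Units of each symbol in τ = Fr:
  F (force): kg·m/s²
  r (lever arm): m

Multiplying the contributions: [kg·m/s²] · [m]
Adding exponents of each base unit: kg: 1, m: 2, s: -2
SI base units of torque: kg·m²/s²

The claimed units kg·m/s (exponents kg: 1, m: 1, s: -1) do not match the derived units kg·m²/s² (exponents kg: 1, m: 2, s: -2), so the claim is incorrect.

Answer: No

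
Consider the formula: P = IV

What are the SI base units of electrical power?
Units of each symbol in P = IV:
  I (current): A
  V (voltage, in volts): kg·m²/(s³·A)

Multiplying the contributions: [A] · [kg·m²/(s³·A)]
Adding exponents of each base unit: kg: 1, m: 2, s: -3
SI base units of electrical power: kg·m²/s³

Answer: kg·m²/s³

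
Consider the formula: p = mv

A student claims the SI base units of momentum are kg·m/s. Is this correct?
Units of each symbol in p = mv:
  m (mass): kg
  v (velocity): m/s

Multiplying the contributions: [kg] · [m/s]
Adding exponents of each base unit: kg: 1, m: 1, s: -1
SI base units of momentum: kg·m/s

The claimed units kg·m/s match the derived units, so the claim is correct.

Answer: Yes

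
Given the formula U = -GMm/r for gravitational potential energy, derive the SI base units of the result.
Units of each symbol in U = -GMm/r:
  G (gravitational constant): m³/(kg·s²)
  M (mass): kg
  m (mass): kg
  r (distance): m  → in the denominator, contributes 1/m
  The minus sign does not affect the units.

Multiplying the contributions: [m³/(kg·s²)] · [kg] · [kg] · [1/m]
Adding exponents of each base unit: kg: 1, m: 2, s: -2
SI base units of gravitational potential energy: kg·m²/s²

Answer: kg·m²/s²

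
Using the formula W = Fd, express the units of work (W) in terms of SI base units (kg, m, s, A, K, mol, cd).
Units of each symbol in W = Fd:
  F (force): kg·m/s²
  d (displacement): m

Multiplying the contributions: [kg·m/s²] · [m]
Adding exponents of each base unit: kg: 1, m: 2, s: -2
SI base units of work: kg·m²/s²

Answer: kg·m²/s²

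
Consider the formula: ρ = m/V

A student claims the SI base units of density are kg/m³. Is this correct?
Units of each symbol in ρ = m/V:
  m (mass): kg
  V (volume): m³  → in the denominator, contributes 1/m³

Multiplying the contributions: [kg] · [1/m³]
Adding exponents of each base unit: kg: 1, m: -3
SI base units of density: kg/m³

The claimed units kg/m³ match the derived units, so the claim is correct.

Answer: Yes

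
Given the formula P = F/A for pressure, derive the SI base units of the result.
Units of each symbol in P = F/A:
  F (force): kg·m/s²
  A (area): m²  → in the denominator, contributes 1/m²

Multiplying the contributions: [kg·m/s²] · [1/m²]
Adding exponents of each base unit: kg: 1, m: -1, s: -2
SI base units of pressure: kg/(m·s²)

Answer: kg/(m·s²)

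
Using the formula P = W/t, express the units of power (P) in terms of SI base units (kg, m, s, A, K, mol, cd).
Units of each symbol in P = W/t:
  W (work): kg·m²/s²
  t (time): s  → in the denominator, contributes 1/s

Multiplying the contributions: [kg·m²/s²] · [1/s]
Adding exponents of each base unit: kg: 1, m: 2, s: -3
SI base units of power: kg·m²/s³

Answer: kg·m²/s³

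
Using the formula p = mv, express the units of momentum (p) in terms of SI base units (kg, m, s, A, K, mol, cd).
Units of each symbol in p = mv:
  m (mass): kg
  v (velocity): m/s

Multiplying the contributions: [kg] · [m/s]
Adding exponents of each base unit: kg: 1, m: 1, s: -1
SI base units of momentum: kg·m/s

Answer: kg·m/s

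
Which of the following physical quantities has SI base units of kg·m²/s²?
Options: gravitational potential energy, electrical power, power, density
Checking the SI base units of each option:
  gravitational potential energy (U = -GMm/r): kg·m²/s²  ✓ matches
  electrical power (P = IV): kg·m²/s³  ✗
  power (P = W/t): kg·m²/s³  ✗
  density (ρ = m/V): kg/m³  ✗

Only gravitational potential energy has units kg·m²/s².

Answer: gravitational potential energy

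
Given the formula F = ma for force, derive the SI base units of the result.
Units of each symbol in F = ma:
  m (mass): kg
  a (acceleration): m/s²

Multiplying the contributions: [kg] · [m/s²]
Adding exponents of each base unit: kg: 1, m: 1, s: -2
SI base units of force: kg·m/s²

Answer: kg·m/s²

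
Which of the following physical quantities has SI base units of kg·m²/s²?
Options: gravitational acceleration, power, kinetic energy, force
Checking the SI base units of each option:
  gravitational acceleration (g = GM/r²): m/s²  ✗
  power (P = W/t): kg·m²/s³  ✗
  kinetic energy (E = ½mv²): kg·m²/s²  ✓ matches
  force (F = ma): kg·m/s²  ✗

Only kinetic energy has units kg·m²/s².

Answer: kinetic energy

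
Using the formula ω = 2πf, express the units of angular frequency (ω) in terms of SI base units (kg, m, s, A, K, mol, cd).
Units of each symbol in ω = 2πf:
  f (frequency): 1/s
  The factor 2π is dimensionless.

Multiplying the contributions: [1/s]
Adding exponents of each base unit: s: -1
SI base units of angular frequency: 1/s

Answer: 1/s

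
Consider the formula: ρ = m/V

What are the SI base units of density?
Units of each symbol in ρ = m/V:
  m (mass): kg
  V (volume): m³  → in the denominator, contributes 1/m³

Multiplying the contributions: [kg] · [1/m³]
Adding exponents of each base unit: kg: 1, m: -3
SI base units of density: kg/m³

Answer: kg/m³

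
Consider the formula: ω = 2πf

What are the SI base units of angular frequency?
Units of each symbol in ω = 2πf:
  f (frequency): 1/s
  The factor 2π is dimensionless.

Multiplying the contributions: [1/s]
Adding exponents of each base unit: s: -1
SI base units of angular frequency: 1/s

Answer: 1/s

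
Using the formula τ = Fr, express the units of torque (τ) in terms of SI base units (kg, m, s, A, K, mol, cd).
Units of each symbol in τ = Fr:
  F (force): kg·m/s²
  r (lever arm): m

Multiplying the contributions: [kg·m/s²] · [m]
Adding exponents of each base unit: kg: 1, m: 2, s: -2
SI base units of torque: kg·m²/s²

Answer: kg·m²/s²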